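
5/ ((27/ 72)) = 40/ 3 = 13.33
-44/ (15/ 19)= -836/ 15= -55.73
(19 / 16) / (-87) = -19 / 1392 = -0.01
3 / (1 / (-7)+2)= 21 / 13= 1.62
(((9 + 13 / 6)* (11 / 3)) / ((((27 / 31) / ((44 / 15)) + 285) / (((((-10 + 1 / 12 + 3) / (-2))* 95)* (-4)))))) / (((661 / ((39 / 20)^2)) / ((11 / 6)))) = -736771723831 / 370403776800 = -1.99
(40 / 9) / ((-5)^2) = 8 / 45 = 0.18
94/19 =4.95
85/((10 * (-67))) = -17/134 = -0.13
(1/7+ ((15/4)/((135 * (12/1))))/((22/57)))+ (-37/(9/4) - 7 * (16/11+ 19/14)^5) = -23133764541785/18560805648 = -1246.38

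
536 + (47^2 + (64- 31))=2778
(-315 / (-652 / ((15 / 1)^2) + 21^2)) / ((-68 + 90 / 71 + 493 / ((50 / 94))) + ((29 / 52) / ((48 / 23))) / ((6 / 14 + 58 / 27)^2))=-8274684108600000 / 9898956953319154673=-0.00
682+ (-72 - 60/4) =595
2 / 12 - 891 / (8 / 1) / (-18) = 305 / 48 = 6.35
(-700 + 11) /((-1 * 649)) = 689 /649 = 1.06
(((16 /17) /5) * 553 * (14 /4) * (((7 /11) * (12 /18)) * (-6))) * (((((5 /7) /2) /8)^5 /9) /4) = -49375 /10809114624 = -0.00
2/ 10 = 0.20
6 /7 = 0.86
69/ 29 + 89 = 2650/ 29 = 91.38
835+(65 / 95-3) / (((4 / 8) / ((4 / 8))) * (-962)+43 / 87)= 835.00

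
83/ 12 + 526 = 6395/ 12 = 532.92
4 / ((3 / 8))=32 / 3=10.67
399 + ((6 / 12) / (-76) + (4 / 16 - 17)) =58101 / 152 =382.24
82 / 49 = 1.67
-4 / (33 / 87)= -116 / 11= -10.55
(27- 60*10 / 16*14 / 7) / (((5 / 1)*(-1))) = 48 / 5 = 9.60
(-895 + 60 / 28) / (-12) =3125 / 42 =74.40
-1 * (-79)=79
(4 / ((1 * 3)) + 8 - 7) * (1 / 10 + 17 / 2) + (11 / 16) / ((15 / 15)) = 4981 / 240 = 20.75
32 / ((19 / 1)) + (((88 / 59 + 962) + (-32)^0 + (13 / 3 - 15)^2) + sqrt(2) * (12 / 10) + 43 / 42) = 6 * sqrt(2) / 5 + 152683723 / 141246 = 1082.67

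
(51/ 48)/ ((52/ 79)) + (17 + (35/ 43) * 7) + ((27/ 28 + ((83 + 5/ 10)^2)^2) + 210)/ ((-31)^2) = 12179971865287/ 240665152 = 50609.62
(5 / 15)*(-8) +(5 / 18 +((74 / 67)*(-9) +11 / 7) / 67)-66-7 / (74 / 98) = -1627843033 / 20927718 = -77.78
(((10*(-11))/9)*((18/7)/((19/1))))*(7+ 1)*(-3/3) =1760/133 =13.23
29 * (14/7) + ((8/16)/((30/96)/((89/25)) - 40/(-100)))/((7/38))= 1545318/24311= 63.56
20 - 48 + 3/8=-221/8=-27.62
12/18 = 2/3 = 0.67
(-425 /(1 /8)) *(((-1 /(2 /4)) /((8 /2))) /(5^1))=340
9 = 9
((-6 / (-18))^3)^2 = 0.00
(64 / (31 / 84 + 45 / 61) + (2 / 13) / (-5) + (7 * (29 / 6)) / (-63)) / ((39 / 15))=1139753057 / 51753546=22.02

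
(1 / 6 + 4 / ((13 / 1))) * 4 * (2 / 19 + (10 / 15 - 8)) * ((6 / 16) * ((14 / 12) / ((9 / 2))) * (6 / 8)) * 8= -53354 / 6669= -8.00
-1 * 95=-95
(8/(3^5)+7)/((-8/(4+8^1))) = -1709/162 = -10.55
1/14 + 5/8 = 39/56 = 0.70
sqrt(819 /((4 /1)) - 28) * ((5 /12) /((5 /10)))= 5 * sqrt(707) /12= 11.08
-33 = -33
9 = 9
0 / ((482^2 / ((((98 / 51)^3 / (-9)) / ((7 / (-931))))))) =0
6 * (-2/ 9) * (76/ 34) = -152/ 51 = -2.98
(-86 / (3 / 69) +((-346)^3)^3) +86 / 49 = -3482418563042216540173380 / 49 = -71069766592698296738232.25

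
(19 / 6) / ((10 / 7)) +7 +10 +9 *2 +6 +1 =2653 / 60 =44.22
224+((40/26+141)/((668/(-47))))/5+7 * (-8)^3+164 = -138857411/43420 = -3198.01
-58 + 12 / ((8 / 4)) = -52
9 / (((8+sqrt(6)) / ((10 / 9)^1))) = 40 / 29 - 5* sqrt(6) / 29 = 0.96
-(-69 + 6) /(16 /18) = 567 /8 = 70.88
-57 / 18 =-19 / 6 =-3.17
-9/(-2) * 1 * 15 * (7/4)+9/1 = 1017/8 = 127.12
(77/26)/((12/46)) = 1771/156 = 11.35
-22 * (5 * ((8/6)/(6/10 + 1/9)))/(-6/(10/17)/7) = 9625/68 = 141.54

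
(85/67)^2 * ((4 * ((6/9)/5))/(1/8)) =92480/13467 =6.87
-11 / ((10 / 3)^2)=-99 / 100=-0.99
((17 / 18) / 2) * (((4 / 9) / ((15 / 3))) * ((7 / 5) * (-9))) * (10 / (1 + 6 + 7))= -17 / 45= -0.38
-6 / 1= -6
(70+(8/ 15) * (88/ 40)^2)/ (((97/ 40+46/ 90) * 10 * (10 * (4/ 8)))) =0.49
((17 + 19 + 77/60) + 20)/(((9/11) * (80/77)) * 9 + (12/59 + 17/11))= 171757201/28182900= 6.09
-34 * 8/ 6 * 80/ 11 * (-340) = 3699200/ 33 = 112096.97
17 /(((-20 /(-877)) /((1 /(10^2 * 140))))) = 14909 /280000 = 0.05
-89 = -89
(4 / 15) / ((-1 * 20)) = -1 / 75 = -0.01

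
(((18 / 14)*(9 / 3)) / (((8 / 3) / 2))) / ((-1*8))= -81 / 224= -0.36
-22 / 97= -0.23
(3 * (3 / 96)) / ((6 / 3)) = 3 / 64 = 0.05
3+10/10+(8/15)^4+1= 257221/50625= 5.08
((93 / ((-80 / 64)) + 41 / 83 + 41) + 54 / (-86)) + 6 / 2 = -544878 / 17845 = -30.53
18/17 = 1.06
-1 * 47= -47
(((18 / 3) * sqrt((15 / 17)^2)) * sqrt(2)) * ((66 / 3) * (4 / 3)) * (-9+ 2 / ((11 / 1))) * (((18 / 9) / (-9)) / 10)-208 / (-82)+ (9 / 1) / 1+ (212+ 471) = 1552 * sqrt(2) / 51+ 28476 / 41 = 737.57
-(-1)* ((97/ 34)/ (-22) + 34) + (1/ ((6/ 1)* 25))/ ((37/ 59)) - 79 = -93653609/ 2075700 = -45.12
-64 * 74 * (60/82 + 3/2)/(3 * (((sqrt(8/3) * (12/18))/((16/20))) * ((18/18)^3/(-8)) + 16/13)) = -25959038976/8895319-1464702720 * sqrt(6)/8895319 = -3321.61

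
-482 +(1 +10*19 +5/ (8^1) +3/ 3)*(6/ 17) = -28153/ 68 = -414.01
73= 73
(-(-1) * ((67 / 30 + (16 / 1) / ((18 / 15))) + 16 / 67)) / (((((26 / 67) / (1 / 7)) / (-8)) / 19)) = -1207222 / 1365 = -884.41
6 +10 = 16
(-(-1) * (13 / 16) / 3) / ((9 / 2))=13 / 216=0.06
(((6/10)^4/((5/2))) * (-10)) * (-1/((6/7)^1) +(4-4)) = 0.60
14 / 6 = 7 / 3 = 2.33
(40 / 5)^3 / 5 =512 / 5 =102.40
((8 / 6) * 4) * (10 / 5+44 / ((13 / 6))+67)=6192 / 13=476.31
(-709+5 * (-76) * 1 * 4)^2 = 4968441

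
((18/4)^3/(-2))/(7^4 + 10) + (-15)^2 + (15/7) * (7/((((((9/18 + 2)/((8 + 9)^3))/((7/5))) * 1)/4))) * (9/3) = 95563433907/192880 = 495455.38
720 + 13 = 733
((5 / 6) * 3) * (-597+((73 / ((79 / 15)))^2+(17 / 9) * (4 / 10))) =-56748073 / 56169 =-1010.31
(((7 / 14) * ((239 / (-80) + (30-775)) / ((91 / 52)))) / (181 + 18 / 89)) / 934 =-5325671 / 4217533040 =-0.00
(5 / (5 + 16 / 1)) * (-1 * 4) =-20 / 21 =-0.95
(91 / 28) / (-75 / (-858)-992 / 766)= -2.69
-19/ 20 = -0.95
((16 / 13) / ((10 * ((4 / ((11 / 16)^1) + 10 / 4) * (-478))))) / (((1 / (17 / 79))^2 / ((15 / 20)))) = -6358 / 5914190035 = -0.00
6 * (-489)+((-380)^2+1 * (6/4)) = 282935/2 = 141467.50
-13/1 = -13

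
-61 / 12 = -5.08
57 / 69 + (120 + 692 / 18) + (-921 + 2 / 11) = -1734044 / 2277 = -761.55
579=579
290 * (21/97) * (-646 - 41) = -4183830/97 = -43132.27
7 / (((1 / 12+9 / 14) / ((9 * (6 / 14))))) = 37.18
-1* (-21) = 21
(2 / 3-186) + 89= -289 / 3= -96.33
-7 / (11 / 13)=-91 / 11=-8.27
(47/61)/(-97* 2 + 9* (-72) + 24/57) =-0.00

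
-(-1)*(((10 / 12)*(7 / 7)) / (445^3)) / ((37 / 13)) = 13 / 3912577950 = 0.00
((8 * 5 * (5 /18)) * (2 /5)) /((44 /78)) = 260 /33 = 7.88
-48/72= -2/3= -0.67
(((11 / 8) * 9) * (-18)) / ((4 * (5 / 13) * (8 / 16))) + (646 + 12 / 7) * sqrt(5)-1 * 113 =1045.76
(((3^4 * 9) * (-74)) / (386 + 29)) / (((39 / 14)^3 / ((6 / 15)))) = -10965024 / 4558775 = -2.41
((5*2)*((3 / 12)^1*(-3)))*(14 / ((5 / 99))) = -2079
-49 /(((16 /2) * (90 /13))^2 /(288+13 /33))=-78810277 /17107200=-4.61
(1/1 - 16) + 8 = -7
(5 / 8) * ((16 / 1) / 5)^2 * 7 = 224 / 5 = 44.80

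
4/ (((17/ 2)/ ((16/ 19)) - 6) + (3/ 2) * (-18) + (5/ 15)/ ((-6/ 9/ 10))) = -128/ 893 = -0.14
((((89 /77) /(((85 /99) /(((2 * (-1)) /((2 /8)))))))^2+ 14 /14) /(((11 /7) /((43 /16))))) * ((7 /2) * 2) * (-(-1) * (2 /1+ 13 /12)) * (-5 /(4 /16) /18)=-65893633999 /13733280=-4798.10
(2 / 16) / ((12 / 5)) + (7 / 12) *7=397 / 96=4.14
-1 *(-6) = 6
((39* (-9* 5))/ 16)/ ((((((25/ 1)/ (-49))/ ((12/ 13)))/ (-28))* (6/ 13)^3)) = -2260713/ 40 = -56517.82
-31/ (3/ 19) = -589/ 3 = -196.33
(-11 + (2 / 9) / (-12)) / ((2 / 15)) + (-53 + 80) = -2003 / 36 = -55.64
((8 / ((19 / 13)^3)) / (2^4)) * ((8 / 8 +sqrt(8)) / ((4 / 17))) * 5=186745 / 54872 +186745 * sqrt(2) / 27436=13.03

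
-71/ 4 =-17.75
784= 784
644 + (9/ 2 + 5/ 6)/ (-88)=21250/ 33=643.94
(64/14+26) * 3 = 642/7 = 91.71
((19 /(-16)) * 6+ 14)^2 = 3025 /64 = 47.27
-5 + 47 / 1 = 42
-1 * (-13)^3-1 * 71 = 2126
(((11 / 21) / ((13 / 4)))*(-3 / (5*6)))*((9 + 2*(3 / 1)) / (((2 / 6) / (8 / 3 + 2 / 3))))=-220 / 91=-2.42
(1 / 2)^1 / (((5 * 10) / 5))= 1 / 20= 0.05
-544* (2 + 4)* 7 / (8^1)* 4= -11424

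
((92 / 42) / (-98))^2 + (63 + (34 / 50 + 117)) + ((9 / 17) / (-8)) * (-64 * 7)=94648962974 / 450007425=210.33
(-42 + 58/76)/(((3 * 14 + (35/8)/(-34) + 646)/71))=-15130952/3554919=-4.26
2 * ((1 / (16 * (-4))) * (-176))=5.50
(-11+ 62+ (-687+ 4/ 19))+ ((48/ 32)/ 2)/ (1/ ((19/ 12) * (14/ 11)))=-1060513/ 1672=-634.28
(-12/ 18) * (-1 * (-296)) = -592/ 3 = -197.33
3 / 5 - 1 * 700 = -3497 / 5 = -699.40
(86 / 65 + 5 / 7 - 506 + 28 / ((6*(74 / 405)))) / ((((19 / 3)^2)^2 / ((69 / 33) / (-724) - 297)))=88.32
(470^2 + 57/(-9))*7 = 1546255.67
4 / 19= 0.21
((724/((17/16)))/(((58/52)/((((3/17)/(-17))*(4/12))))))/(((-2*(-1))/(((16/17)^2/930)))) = -19275776/19146771645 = -0.00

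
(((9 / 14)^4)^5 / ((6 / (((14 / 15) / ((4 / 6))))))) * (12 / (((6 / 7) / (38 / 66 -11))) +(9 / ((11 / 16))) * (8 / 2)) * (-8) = 0.03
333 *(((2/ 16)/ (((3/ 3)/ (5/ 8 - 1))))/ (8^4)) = -0.00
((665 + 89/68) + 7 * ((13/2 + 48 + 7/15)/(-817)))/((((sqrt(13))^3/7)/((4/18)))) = 3884085331 * sqrt(13)/633755070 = 22.10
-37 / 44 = -0.84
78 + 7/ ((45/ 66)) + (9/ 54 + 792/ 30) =689/ 6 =114.83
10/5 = 2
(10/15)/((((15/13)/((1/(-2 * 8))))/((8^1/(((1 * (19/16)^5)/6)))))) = -27262976/37141485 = -0.73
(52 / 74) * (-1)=-26 / 37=-0.70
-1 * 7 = -7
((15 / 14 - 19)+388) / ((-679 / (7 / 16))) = -5181 / 21728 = -0.24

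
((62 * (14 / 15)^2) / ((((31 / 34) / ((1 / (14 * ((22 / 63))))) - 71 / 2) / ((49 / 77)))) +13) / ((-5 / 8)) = -35504856 / 1865875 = -19.03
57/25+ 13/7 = 724/175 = 4.14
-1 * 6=-6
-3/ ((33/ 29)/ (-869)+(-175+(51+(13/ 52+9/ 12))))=2291/ 93932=0.02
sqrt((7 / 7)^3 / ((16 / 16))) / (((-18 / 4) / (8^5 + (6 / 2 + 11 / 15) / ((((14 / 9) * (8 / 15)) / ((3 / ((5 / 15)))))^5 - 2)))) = -173514244696026814024 / 23829912835208631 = -7281.36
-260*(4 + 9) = -3380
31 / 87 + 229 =19954 / 87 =229.36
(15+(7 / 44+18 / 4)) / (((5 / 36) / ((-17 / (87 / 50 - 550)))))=1323450 / 301543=4.39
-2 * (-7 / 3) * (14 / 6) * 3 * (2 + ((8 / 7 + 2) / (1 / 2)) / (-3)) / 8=-7 / 18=-0.39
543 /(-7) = -543 /7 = -77.57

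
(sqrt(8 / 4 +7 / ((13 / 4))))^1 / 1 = 3 * sqrt(78) / 13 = 2.04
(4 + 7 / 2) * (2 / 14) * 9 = 135 / 14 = 9.64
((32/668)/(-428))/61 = -2/1090009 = -0.00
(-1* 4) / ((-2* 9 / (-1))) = -2 / 9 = -0.22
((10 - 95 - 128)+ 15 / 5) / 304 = -105 / 152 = -0.69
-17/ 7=-2.43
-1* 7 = -7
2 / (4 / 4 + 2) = 2 / 3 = 0.67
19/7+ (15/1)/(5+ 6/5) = 1114/217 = 5.13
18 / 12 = 3 / 2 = 1.50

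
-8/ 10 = -4/ 5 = -0.80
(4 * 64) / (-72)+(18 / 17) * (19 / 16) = -2813 / 1224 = -2.30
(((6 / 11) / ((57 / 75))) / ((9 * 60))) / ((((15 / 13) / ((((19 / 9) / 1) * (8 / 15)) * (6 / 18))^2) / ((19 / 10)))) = 75088 / 243577125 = 0.00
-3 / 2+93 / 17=3.97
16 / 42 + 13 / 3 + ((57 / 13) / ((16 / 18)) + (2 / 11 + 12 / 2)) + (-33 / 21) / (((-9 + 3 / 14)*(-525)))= 1169308157 / 73873800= 15.83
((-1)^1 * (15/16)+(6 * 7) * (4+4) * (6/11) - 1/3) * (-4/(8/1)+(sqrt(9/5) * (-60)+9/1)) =1633649/1056 - 288291 * sqrt(5)/44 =-13103.85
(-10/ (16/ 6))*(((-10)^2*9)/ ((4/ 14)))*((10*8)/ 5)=-189000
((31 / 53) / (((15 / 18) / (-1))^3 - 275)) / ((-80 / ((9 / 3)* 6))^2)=-67797 / 630965000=-0.00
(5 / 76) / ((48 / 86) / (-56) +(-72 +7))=-1505 / 1487168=-0.00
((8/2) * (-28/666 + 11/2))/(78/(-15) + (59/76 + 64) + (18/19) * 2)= 2762600/7778547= 0.36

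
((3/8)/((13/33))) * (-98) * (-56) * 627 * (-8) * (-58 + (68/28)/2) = 19344429720/13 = 1488033055.38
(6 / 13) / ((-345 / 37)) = -74 / 1495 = -0.05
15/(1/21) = 315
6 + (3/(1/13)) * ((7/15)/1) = 121/5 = 24.20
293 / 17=17.24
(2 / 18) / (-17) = -1 / 153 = -0.01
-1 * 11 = -11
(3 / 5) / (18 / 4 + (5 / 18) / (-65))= 351 / 2630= 0.13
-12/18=-2/3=-0.67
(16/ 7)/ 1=16/ 7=2.29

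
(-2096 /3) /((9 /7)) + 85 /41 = -599257 /1107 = -541.33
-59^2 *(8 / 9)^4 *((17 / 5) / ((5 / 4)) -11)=327938048 / 18225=17993.86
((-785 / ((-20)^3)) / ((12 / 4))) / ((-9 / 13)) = -2041 / 43200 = -0.05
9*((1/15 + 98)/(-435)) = -1471/725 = -2.03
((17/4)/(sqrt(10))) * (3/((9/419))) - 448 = -448 + 7123 * sqrt(10)/120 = -260.29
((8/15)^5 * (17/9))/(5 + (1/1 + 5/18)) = 1114112/85809375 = 0.01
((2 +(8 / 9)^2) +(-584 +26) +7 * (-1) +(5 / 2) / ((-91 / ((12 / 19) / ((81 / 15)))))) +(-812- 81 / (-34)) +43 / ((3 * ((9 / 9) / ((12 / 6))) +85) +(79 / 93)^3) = -1371.34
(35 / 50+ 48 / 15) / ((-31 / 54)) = -1053 / 155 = -6.79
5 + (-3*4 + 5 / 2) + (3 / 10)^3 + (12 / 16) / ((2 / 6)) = -2.22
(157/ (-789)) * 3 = -157/ 263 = -0.60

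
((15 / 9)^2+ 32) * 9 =313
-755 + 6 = -749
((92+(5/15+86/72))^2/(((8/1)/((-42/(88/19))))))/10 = -1507779637/1520640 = -991.54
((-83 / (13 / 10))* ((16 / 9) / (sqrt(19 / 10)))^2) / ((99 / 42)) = -29747200 / 660231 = -45.06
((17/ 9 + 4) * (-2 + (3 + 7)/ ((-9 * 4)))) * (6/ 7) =-2173/ 189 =-11.50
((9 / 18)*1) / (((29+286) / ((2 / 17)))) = 1 / 5355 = 0.00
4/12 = 1/3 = 0.33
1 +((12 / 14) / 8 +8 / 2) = 143 / 28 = 5.11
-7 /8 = -0.88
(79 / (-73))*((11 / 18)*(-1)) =869 / 1314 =0.66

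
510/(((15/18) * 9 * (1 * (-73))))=-68/73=-0.93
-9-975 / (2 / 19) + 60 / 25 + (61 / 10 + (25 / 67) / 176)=-109229271 / 11792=-9263.00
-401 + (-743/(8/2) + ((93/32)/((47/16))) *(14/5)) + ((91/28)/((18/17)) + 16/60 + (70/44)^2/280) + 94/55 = -948196679/1637856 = -578.93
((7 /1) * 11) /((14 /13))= 143 /2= 71.50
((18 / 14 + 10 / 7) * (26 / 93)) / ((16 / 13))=3211 / 5208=0.62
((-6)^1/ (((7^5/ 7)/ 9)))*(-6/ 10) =162/ 12005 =0.01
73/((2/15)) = 547.50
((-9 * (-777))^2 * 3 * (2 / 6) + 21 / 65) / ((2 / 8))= 12714532824 / 65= 195608197.29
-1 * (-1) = 1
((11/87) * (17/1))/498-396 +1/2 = -8567623/21663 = -395.50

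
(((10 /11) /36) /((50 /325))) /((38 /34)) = 1105 /7524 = 0.15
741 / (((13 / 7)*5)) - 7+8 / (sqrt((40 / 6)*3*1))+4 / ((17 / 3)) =4*sqrt(5) / 5+6248 / 85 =75.29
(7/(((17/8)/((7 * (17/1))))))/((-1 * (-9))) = 43.56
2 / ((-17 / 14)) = -28 / 17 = -1.65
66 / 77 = 6 / 7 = 0.86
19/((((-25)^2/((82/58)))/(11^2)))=94259/18125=5.20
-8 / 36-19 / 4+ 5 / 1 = 1 / 36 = 0.03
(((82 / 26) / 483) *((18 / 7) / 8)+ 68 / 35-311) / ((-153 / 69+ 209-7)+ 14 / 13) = -90559309 / 58855860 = -1.54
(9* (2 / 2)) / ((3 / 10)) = 30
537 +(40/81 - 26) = 41431/81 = 511.49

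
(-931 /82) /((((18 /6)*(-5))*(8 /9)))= 2793 /3280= 0.85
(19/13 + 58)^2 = 3535.67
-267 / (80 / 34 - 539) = 1513 / 3041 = 0.50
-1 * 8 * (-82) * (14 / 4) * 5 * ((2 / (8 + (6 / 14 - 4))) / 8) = 648.06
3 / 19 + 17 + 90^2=154226 / 19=8117.16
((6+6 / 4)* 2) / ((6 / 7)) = 17.50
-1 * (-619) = 619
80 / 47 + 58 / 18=2083 / 423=4.92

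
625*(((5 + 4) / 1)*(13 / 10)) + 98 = 7410.50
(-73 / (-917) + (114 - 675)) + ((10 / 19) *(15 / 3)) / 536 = -2619118563 / 4669364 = -560.92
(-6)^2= 36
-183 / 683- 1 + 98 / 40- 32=-420973 / 13660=-30.82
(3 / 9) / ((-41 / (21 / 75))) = -7 / 3075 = -0.00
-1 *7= -7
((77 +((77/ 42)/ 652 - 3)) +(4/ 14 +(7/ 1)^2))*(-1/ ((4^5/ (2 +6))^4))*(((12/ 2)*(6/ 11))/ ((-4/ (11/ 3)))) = 3376133/ 2450278842368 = 0.00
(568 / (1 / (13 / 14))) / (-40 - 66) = -1846 / 371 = -4.98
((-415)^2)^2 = 29661450625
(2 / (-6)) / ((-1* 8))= 1 / 24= 0.04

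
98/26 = 49/13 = 3.77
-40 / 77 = -0.52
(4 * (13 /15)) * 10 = 104 /3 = 34.67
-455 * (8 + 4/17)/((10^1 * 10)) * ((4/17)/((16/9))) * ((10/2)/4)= -28665/4624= -6.20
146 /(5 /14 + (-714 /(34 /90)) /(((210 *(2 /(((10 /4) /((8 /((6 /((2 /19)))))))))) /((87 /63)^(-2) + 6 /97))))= -2667894208 /852135805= -3.13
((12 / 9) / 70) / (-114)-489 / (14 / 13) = -5435237 / 11970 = -454.07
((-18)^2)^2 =104976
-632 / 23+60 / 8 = -919 / 46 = -19.98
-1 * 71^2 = -5041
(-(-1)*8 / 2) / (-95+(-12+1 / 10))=-40 / 1069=-0.04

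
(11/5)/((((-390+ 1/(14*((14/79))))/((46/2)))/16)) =-793408/381805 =-2.08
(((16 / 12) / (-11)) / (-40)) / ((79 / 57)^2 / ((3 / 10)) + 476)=3249 / 517218020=0.00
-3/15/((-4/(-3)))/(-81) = 0.00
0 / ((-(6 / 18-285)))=0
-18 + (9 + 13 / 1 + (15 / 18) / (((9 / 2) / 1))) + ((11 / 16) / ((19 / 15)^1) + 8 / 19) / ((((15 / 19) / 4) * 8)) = 20717 / 4320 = 4.80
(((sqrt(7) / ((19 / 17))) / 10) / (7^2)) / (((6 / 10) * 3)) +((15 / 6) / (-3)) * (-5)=4.17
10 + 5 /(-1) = 5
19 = 19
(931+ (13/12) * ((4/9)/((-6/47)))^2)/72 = 1032407/78732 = 13.11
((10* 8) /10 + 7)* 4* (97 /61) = 5820 /61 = 95.41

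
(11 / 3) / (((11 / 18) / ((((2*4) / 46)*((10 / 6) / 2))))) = 20 / 23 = 0.87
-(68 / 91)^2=-4624 / 8281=-0.56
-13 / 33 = -0.39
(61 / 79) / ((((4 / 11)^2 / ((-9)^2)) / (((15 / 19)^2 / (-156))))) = -44839575 / 23727808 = -1.89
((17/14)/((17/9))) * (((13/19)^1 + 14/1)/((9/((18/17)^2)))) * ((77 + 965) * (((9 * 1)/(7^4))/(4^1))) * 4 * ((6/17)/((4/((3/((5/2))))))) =3814801596/7844415145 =0.49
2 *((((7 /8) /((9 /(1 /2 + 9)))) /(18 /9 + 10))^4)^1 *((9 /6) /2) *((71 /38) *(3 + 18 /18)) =1169260589 /2972033482752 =0.00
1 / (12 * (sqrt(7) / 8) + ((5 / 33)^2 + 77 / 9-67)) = -3421396 / 198960661-87846 * sqrt(7) / 198960661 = -0.02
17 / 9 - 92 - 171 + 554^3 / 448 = 191153797 / 504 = 379273.41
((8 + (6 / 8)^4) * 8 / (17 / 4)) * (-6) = -6387 / 68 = -93.93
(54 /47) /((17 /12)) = 648 /799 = 0.81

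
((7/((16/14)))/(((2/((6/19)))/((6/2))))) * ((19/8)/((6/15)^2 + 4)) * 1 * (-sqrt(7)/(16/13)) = -3.56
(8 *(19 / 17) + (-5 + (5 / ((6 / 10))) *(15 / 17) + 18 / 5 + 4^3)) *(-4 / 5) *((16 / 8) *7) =-375536 / 425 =-883.61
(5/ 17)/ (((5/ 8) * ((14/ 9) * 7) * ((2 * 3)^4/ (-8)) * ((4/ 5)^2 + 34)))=-25/ 3246201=-0.00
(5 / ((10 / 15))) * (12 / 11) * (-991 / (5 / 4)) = -71352 / 11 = -6486.55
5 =5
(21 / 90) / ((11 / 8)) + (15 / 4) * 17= 42187 / 660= 63.92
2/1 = 2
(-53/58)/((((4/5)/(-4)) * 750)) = 53/8700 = 0.01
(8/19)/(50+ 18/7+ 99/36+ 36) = 224/48583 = 0.00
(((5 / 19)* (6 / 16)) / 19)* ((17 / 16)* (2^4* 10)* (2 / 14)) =1275 / 10108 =0.13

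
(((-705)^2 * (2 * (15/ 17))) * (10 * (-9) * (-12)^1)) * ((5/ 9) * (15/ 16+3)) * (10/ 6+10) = 410977546875/ 17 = 24175149816.18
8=8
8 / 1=8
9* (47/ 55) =423/ 55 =7.69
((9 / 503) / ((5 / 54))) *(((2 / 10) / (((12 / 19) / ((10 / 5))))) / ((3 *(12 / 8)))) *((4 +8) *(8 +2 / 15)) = 166896 / 62875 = 2.65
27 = 27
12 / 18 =2 / 3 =0.67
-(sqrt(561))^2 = -561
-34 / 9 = -3.78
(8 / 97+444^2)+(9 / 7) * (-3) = 197132.23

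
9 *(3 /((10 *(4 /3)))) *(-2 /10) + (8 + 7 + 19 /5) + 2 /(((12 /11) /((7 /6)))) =36961 /1800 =20.53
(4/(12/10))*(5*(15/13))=250/13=19.23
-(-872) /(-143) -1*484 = -70084 /143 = -490.10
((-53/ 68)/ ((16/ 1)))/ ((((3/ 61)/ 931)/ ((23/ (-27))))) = 69228229/ 88128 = 785.54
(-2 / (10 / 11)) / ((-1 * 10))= 0.22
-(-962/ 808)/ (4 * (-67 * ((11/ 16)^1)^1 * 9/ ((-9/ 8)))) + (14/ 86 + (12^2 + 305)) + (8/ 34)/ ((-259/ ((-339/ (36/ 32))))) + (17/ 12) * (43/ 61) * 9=9458350989656885/ 20632273179672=458.43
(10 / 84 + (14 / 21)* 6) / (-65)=-173 / 2730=-0.06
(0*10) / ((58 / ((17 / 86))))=0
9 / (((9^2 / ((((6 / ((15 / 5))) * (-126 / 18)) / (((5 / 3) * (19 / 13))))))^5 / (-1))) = 199690286432 / 12336567456178125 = 0.00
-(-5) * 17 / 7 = 85 / 7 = 12.14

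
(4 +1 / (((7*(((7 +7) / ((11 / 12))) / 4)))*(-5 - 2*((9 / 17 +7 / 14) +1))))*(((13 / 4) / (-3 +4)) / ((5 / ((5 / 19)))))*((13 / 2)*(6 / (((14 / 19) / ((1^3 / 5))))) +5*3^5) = 6114353167 / 7299040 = 837.69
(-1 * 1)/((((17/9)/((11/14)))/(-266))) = 1881/17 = 110.65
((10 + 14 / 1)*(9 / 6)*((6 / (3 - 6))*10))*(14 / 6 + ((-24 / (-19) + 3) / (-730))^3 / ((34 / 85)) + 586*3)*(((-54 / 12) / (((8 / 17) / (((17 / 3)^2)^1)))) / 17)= 4886800834746154359 / 213461408240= 22893134.99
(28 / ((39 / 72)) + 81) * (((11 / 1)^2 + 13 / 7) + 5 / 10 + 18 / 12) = 1507650 / 91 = 16567.58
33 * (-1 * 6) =-198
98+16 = 114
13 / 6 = 2.17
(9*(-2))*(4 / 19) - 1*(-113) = 2075 / 19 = 109.21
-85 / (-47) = 85 / 47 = 1.81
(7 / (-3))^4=2401 / 81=29.64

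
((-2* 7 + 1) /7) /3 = -0.62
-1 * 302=-302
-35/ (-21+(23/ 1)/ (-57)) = 399/ 244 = 1.64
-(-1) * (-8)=-8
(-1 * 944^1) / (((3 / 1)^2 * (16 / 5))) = -32.78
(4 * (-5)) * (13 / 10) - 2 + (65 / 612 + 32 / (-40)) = -87803 / 3060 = -28.69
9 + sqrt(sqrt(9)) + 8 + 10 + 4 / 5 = sqrt(3) + 139 / 5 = 29.53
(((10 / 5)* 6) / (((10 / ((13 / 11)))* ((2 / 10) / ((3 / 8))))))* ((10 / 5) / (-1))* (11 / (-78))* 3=9 / 4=2.25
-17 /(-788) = 17 /788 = 0.02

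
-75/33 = -25/11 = -2.27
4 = 4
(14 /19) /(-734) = -7 /6973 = -0.00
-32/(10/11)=-176/5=-35.20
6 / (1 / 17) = 102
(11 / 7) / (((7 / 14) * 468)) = 11 / 1638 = 0.01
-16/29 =-0.55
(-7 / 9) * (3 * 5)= -35 / 3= -11.67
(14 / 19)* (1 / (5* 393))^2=14 / 73363275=0.00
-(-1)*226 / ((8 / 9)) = 1017 / 4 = 254.25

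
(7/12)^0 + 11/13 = 24/13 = 1.85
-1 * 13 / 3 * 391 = -1694.33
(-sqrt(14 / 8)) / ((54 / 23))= -23 * sqrt(7) / 108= -0.56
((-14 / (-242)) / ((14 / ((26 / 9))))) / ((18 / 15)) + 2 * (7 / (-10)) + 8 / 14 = -187211 / 228690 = -0.82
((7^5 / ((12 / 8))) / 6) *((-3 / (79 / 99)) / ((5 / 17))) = -9428727 / 395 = -23870.19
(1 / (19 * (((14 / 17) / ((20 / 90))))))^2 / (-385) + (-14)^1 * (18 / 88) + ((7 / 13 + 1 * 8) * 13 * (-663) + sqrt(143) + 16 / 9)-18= -81213485528333 / 1103262930 + sqrt(143)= -73600.13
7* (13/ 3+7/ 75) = 2324/ 75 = 30.99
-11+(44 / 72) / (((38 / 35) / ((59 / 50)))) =-70697 / 6840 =-10.34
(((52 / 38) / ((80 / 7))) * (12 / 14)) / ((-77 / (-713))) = 27807 / 29260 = 0.95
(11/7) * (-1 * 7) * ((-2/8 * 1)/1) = 11/4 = 2.75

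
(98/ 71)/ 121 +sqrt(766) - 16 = -137358/ 8591 +sqrt(766) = 11.69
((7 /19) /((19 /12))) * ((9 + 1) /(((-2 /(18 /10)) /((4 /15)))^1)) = -1008 /1805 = -0.56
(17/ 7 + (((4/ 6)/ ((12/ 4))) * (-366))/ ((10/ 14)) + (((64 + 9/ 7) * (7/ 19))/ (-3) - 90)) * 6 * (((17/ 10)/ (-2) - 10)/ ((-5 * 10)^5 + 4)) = -1619223/ 37109374525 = -0.00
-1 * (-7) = 7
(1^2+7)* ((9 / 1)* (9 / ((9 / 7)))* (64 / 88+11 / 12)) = 9114 / 11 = 828.55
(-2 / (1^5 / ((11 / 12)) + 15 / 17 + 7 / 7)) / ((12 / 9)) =-561 / 1112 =-0.50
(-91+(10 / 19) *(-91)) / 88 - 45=-77879 / 1672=-46.58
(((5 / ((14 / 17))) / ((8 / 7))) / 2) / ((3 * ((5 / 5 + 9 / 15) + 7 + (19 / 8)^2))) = 850 / 13671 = 0.06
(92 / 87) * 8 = 736 / 87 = 8.46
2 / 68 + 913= 913.03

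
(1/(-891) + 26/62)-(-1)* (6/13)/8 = 683567/1436292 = 0.48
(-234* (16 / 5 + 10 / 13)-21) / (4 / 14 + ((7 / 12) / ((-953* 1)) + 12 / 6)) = -380166948 / 914635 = -415.65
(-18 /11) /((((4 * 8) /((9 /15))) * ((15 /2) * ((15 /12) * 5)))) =-9 /13750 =-0.00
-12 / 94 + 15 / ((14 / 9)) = 6261 / 658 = 9.52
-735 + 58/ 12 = -4381/ 6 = -730.17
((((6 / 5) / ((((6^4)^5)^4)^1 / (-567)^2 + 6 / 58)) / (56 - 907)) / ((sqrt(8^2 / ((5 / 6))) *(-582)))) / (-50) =-1421 *sqrt(30) / 782367013463669180085557465718382141710395730068465210132722999404000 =-0.00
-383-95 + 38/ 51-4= -24544/ 51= -481.25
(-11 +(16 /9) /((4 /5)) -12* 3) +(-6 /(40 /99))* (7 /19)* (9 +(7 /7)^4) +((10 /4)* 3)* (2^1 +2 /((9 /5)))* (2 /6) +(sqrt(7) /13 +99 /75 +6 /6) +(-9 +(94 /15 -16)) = -308153 /2850 +sqrt(7) /13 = -107.92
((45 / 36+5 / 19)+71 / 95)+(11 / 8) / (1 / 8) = 5039 / 380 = 13.26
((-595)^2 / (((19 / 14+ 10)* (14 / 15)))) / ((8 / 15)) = 26551875 / 424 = 62622.35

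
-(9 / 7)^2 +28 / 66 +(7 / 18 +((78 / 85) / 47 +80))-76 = 3.18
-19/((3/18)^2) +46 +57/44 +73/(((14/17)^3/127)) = 481814363/30184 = 15962.57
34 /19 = 1.79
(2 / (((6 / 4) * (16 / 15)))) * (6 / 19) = 15 / 38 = 0.39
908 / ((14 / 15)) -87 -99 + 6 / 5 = 27582 / 35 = 788.06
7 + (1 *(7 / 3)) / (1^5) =28 / 3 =9.33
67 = 67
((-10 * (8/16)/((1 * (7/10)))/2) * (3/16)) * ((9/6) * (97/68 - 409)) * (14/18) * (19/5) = 2632925/2176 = 1209.98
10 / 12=5 / 6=0.83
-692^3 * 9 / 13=-2982364992 / 13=-229412691.69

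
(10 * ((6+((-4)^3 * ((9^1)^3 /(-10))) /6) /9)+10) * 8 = 21136 /3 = 7045.33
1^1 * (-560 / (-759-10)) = 560 / 769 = 0.73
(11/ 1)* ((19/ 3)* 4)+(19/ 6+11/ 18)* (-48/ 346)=144356/ 519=278.14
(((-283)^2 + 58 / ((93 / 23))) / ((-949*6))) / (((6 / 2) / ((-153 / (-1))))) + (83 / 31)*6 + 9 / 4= -18986249 / 27156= -699.15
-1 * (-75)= 75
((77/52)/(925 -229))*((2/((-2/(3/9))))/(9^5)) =-77/6411304224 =-0.00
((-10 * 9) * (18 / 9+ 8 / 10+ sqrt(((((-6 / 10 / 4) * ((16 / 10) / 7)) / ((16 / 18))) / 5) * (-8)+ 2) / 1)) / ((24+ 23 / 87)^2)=-1907388 / 4456321- 272484 * sqrt(15785) / 155971235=-0.65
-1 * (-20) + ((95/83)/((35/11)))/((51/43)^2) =30610061/1511181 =20.26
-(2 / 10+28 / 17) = -157 / 85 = -1.85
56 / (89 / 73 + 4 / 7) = 28616 / 915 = 31.27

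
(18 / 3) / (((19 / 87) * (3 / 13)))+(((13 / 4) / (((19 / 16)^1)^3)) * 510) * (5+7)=11996.80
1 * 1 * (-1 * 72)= -72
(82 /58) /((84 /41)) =1681 /2436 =0.69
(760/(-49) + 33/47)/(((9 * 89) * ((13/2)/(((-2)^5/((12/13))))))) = 545648/5534109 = 0.10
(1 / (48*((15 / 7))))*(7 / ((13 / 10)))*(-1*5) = -245 / 936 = -0.26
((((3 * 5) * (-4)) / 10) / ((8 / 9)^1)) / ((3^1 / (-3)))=27 / 4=6.75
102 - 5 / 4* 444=-453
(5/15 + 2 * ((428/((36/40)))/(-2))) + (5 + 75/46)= -193997/414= -468.59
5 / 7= 0.71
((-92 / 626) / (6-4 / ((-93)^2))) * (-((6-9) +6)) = 596781 / 8120785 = 0.07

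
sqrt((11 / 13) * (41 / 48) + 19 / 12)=sqrt(56121) / 156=1.52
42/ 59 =0.71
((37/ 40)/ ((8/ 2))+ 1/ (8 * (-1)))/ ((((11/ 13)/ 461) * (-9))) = -101881/ 15840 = -6.43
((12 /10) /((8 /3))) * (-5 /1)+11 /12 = -4 /3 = -1.33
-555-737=-1292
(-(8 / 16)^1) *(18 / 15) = -3 / 5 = -0.60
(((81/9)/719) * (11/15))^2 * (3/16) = 3267/206784400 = 0.00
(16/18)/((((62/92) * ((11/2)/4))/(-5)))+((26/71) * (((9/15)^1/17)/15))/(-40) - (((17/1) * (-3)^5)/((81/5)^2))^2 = -37891019289157/150023461500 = -252.57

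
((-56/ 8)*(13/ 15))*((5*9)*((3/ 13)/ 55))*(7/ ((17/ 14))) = -6174/ 935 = -6.60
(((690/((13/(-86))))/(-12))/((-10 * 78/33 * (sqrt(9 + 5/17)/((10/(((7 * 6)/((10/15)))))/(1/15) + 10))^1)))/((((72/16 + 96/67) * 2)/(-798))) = 13848967 * sqrt(2686)/163293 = 4395.44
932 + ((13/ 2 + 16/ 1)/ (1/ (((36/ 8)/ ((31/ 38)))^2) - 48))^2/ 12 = 29337050133202163/ 31476902343184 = 932.02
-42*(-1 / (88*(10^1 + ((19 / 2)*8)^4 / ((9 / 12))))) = 63 / 5871744296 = 0.00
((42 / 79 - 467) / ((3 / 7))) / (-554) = 257957 / 131298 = 1.96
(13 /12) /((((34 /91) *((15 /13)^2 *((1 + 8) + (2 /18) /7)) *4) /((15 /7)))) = 199927 /1544960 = 0.13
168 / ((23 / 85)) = 14280 / 23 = 620.87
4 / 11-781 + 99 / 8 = -67607 / 88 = -768.26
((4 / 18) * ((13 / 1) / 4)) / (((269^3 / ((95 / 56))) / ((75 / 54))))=30875 / 353174937696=0.00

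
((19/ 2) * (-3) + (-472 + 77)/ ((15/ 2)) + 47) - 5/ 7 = -1465/ 42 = -34.88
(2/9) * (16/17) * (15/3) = 160/153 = 1.05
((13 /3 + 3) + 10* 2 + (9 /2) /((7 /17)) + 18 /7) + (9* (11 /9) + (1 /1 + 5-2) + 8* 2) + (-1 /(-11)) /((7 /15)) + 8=36973 /462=80.03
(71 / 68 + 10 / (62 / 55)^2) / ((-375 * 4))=-582481 / 98022000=-0.01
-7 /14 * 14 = -7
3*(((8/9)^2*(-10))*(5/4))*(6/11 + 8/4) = -22400/297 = -75.42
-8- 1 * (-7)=-1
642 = 642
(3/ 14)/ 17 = 3/ 238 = 0.01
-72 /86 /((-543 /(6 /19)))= 72 /147877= 0.00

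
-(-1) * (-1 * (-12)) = 12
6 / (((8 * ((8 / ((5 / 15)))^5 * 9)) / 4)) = 1 / 23887872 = 0.00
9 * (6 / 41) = 54 / 41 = 1.32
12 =12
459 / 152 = 3.02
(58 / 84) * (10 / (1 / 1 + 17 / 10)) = 2.56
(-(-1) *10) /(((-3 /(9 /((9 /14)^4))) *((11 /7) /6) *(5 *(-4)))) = 268912 /8019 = 33.53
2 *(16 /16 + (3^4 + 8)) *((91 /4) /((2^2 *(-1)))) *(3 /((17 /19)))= -233415 /68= -3432.57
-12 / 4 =-3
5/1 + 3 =8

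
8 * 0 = 0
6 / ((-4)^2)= 3 / 8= 0.38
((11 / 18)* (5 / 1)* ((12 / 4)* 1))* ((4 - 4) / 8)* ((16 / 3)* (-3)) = 0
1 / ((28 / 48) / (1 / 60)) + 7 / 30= 11 / 42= 0.26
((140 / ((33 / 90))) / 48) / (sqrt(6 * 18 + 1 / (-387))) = 105 * sqrt(1797185) / 183898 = 0.77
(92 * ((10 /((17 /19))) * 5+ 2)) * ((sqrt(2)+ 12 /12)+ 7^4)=90528 * sqrt(2) /17+ 217448256 /17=12798604.82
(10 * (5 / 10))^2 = 25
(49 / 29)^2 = 2401 / 841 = 2.85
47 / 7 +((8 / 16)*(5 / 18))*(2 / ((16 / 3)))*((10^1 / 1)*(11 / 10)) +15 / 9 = 6017 / 672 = 8.95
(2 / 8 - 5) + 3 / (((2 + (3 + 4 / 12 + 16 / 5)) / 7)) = -293 / 128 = -2.29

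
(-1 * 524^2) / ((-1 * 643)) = 274576 / 643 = 427.02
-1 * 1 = -1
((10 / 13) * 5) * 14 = 700 / 13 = 53.85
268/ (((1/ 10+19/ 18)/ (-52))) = -12060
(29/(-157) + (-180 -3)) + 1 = -28603/157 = -182.18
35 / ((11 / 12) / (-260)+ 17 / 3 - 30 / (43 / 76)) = -4695600 / 6353833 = -0.74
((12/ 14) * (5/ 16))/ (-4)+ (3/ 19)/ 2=51/ 4256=0.01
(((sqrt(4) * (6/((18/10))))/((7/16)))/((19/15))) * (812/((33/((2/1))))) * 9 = 1113600/209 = 5328.23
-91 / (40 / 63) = -5733 / 40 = -143.32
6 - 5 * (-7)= 41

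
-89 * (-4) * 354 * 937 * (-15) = -1771267320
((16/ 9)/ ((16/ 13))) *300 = 433.33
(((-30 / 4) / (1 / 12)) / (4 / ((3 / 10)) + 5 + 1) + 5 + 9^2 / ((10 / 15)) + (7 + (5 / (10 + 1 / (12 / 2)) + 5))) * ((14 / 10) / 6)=31.35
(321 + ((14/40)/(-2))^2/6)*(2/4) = 3081649/19200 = 160.50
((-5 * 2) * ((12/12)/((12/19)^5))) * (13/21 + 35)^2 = -432933529655/3429216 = -126248.54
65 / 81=0.80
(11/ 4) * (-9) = -99/ 4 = -24.75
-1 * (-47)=47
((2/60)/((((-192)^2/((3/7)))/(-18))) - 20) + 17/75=-42520591/2150400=-19.77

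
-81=-81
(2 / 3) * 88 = 176 / 3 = 58.67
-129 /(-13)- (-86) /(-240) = 14921 /1560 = 9.56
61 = 61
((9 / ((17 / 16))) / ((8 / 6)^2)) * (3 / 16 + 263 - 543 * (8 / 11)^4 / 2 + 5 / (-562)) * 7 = 6244.44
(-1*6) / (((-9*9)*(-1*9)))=-2 / 243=-0.01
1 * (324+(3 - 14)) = 313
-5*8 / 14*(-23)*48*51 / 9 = 125120 / 7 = 17874.29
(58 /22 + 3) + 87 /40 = 3437 /440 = 7.81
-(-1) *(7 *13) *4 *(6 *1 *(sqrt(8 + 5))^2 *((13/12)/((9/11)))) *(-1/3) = -338338/27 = -12531.04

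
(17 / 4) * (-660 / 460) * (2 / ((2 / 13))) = -7293 / 92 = -79.27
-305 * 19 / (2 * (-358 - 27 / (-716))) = 2074610 / 256301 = 8.09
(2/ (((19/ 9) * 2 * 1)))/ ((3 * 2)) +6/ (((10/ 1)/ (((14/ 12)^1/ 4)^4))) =875059/ 10506240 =0.08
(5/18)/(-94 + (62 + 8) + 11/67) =-335/28746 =-0.01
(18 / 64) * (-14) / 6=-21 / 32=-0.66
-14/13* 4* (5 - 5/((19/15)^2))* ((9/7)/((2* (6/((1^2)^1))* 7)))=-4080/32851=-0.12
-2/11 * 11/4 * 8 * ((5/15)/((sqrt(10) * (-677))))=2 * sqrt(10)/10155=0.00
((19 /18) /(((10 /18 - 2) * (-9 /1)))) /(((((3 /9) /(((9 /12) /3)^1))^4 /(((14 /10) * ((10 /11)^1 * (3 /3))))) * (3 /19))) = 7581 /36608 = 0.21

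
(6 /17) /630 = 1 /1785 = 0.00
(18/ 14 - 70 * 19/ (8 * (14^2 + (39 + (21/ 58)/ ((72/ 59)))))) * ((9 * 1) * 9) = 107556417/ 2292731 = 46.91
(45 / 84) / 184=15 / 5152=0.00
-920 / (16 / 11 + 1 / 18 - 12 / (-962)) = -87618960 / 145007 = -604.24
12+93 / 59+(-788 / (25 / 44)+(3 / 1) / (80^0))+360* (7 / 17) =-1222.07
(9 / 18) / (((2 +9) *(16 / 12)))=3 / 88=0.03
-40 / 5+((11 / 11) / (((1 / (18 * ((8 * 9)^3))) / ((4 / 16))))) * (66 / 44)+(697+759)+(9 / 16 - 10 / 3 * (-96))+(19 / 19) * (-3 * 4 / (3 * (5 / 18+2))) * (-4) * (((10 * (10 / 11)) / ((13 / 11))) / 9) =21500781373 / 8528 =2521198.57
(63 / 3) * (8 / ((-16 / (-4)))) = 42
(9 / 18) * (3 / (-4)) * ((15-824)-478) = 3861 / 8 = 482.62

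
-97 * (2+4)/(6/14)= -1358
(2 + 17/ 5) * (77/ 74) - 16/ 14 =11593/ 2590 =4.48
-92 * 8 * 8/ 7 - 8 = -5944/ 7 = -849.14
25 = 25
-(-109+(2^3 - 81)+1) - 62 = 119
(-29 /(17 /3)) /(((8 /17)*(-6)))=29 /16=1.81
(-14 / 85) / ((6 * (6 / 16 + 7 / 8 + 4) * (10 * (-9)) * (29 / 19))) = 38 / 998325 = 0.00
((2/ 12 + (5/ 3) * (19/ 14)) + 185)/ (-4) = -328/ 7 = -46.86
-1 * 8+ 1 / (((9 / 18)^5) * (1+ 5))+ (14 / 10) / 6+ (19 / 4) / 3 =-17 / 20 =-0.85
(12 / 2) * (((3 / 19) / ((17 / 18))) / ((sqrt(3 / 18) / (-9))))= -2916 * sqrt(6) / 323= -22.11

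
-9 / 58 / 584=-9 / 33872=-0.00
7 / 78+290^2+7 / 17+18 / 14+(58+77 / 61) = 47652154559 / 566202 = 84161.05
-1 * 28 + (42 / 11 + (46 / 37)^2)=-340878 / 15059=-22.64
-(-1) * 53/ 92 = 53/ 92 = 0.58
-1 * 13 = -13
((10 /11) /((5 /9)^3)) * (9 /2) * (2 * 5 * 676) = 8870472 /55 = 161281.31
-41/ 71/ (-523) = 41/ 37133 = 0.00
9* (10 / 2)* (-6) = -270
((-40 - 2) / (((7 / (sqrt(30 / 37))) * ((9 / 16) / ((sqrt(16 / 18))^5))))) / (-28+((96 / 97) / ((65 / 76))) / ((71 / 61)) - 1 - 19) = 229199360 * sqrt(555) / 35473513977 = 0.15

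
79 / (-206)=-79 / 206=-0.38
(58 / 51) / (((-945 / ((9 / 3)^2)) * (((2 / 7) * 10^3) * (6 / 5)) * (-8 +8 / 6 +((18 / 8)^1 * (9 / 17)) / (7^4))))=69629 / 14693026500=0.00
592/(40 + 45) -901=-75993/85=-894.04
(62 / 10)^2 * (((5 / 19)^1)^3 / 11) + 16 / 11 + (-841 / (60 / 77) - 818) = -8582014873 / 4526940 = -1895.77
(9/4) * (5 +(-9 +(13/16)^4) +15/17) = -26890839/4456448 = -6.03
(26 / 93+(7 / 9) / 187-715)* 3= -37288892 / 17391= -2144.15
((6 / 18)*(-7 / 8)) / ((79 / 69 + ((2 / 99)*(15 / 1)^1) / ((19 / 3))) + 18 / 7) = -235543 / 3039880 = -0.08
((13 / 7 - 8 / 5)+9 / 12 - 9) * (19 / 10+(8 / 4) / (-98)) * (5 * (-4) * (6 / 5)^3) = 111304692 / 214375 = 519.21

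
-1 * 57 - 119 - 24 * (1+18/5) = -1432/5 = -286.40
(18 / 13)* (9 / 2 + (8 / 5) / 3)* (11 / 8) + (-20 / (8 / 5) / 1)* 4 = -21017 / 520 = -40.42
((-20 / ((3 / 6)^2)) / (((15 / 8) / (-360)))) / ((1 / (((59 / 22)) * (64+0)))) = 28999680 / 11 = 2636334.55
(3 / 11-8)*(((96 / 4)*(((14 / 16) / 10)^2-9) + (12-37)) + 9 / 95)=62202439 / 33440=1860.12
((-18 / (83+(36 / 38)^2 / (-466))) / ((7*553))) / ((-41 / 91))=19682442 / 158285133041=0.00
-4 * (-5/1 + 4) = 4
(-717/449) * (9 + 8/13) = -15.35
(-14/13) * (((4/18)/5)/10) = -0.00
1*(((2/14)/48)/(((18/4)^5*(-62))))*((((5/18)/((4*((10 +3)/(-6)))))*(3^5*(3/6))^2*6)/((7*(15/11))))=11/1421784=0.00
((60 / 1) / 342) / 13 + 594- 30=417934 / 741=564.01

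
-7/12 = -0.58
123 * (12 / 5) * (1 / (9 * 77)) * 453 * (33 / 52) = 55719 / 455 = 122.46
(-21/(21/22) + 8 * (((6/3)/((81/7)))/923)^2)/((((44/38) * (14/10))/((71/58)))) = -5841033872125/351587810574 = -16.61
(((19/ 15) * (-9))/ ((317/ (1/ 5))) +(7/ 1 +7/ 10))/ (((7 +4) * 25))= 121931/ 4358750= 0.03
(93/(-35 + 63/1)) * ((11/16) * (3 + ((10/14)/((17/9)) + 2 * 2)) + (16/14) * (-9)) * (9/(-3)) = 197811/3808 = 51.95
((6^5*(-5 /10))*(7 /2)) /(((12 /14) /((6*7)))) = -666792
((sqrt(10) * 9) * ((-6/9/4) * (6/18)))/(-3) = sqrt(10)/6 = 0.53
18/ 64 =9/ 32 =0.28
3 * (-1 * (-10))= 30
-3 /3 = -1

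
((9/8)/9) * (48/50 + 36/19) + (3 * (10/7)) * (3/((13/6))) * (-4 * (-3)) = 6186849/86450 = 71.57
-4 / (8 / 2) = -1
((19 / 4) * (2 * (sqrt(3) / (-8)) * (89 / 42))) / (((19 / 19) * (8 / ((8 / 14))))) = -1691 * sqrt(3) / 9408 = -0.31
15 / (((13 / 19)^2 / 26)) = 10830 / 13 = 833.08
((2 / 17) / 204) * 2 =1 / 867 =0.00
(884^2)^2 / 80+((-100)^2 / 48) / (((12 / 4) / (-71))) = 7633413568.64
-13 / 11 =-1.18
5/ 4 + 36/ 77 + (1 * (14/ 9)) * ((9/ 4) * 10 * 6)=65209/ 308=211.72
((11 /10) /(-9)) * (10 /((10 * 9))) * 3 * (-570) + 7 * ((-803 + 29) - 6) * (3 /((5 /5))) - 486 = -151585 /9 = -16842.78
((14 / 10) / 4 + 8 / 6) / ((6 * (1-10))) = -101 / 3240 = -0.03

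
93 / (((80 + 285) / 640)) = 11904 / 73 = 163.07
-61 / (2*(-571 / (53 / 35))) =3233 / 39970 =0.08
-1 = -1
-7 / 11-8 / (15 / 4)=-457 / 165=-2.77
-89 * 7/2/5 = -623/10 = -62.30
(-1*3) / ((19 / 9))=-27 / 19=-1.42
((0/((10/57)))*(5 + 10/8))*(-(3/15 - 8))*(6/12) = 0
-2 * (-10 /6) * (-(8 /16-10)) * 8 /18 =380 /27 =14.07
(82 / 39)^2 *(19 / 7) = 127756 / 10647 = 12.00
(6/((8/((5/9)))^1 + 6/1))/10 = 0.03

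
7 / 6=1.17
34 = 34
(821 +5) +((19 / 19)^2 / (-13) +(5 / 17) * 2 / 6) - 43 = 519143 / 663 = 783.02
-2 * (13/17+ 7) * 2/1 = -528/17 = -31.06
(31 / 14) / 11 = 31 / 154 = 0.20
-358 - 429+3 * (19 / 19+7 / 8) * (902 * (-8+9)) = 17147 / 4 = 4286.75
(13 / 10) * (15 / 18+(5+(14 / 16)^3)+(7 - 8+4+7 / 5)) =1088581 / 76800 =14.17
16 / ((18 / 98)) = 784 / 9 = 87.11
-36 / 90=-0.40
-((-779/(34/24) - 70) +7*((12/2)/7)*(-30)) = 13598/17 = 799.88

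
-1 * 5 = -5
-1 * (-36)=36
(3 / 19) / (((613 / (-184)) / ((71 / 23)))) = -1704 / 11647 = -0.15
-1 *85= -85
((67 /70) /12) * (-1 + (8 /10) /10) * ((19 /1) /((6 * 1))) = -29279 /126000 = -0.23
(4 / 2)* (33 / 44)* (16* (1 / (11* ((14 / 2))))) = 24 / 77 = 0.31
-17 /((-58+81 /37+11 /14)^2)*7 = -31930556 /812421009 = -0.04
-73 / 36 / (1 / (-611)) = 44603 / 36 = 1238.97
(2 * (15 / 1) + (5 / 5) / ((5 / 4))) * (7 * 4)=4312 / 5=862.40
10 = 10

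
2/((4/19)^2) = 361/8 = 45.12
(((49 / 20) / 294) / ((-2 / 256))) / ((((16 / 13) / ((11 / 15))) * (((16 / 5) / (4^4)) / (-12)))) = 9152 / 15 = 610.13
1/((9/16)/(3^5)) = 432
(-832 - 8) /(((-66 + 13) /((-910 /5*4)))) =-611520 /53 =-11538.11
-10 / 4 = -5 / 2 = -2.50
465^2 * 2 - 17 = 432433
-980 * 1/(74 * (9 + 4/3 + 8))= -294/407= -0.72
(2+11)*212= 2756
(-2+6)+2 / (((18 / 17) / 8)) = 172 / 9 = 19.11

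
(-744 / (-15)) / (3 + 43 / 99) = 6138 / 425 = 14.44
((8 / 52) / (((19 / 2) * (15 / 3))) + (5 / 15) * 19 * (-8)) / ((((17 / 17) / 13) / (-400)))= 15016640 / 57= 263449.82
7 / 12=0.58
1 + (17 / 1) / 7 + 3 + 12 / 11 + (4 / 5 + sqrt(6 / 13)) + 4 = sqrt(78) / 13 + 4743 / 385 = 13.00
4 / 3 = 1.33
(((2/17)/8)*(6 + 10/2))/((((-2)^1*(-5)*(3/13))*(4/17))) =143/480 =0.30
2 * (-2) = -4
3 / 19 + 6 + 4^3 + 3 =1390 / 19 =73.16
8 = 8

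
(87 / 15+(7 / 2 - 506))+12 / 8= -2476 / 5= -495.20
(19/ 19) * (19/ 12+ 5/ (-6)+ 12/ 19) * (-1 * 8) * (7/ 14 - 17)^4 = -124521705/ 152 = -819221.74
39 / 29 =1.34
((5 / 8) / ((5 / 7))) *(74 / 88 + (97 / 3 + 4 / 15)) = 51499 / 1760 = 29.26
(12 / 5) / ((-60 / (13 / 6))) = -13 / 150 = -0.09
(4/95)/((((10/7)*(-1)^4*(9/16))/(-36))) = -896/475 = -1.89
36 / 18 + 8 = 10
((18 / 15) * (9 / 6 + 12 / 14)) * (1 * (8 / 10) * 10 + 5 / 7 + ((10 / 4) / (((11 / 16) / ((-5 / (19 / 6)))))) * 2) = -36459 / 4655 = -7.83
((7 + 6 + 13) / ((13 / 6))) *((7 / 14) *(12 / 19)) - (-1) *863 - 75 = 15044 / 19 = 791.79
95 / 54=1.76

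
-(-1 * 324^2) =104976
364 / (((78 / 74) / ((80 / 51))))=82880 / 153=541.70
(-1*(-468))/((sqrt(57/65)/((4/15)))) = 208*sqrt(3705)/95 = 133.27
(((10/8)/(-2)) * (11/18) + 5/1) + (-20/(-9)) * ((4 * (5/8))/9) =6785/1296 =5.24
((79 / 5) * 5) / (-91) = -0.87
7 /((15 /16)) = 112 /15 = 7.47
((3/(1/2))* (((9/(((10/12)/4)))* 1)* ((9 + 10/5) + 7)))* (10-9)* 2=46656/5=9331.20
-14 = -14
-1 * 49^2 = -2401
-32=-32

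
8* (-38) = -304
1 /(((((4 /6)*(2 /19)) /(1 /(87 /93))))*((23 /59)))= 39.08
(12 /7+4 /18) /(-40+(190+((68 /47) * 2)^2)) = 134749 /11020149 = 0.01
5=5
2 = 2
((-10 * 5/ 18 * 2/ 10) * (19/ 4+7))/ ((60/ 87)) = -1363/ 144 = -9.47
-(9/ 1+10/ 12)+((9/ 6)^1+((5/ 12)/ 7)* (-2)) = -355/ 42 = -8.45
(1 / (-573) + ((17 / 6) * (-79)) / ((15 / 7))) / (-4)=1795621 / 68760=26.11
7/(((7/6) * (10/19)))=57/5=11.40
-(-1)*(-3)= -3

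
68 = 68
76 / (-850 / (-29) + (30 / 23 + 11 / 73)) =3700516 / 1497997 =2.47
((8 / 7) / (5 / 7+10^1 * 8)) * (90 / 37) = 144 / 4181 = 0.03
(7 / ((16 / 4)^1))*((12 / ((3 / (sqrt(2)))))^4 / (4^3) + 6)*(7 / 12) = 539 / 24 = 22.46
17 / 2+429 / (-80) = 251 / 80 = 3.14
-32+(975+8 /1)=951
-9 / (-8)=9 / 8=1.12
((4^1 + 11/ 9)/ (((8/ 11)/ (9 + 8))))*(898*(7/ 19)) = 27623827/ 684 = 40385.71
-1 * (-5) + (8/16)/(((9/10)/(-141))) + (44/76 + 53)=-1126/57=-19.75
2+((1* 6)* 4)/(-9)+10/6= 1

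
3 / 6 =1 / 2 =0.50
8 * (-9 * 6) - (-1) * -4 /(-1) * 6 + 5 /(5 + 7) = -4891 /12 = -407.58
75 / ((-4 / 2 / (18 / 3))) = -225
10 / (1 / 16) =160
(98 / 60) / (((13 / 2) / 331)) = 16219 / 195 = 83.17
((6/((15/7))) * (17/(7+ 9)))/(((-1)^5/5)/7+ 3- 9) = -833/1688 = -0.49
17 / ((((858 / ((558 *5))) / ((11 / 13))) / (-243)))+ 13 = -1918718 / 169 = -11353.36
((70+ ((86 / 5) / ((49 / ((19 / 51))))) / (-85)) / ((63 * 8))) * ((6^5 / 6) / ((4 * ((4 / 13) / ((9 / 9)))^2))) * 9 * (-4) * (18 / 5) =-763267319568 / 12390875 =-61599.15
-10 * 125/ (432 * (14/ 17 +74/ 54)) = -10625/ 8056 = -1.32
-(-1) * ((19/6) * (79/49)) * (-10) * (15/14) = -37525/686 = -54.70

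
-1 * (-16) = 16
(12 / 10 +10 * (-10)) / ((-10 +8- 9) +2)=494 / 45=10.98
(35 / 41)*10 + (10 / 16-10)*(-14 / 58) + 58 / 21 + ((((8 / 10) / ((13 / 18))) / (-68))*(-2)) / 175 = 74834969921 / 5518149000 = 13.56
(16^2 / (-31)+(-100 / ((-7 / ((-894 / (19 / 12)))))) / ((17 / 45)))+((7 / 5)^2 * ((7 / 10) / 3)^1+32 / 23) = -25823340444101 / 1209069750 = -21358.02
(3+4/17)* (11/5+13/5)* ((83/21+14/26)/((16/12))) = 52.31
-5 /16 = -0.31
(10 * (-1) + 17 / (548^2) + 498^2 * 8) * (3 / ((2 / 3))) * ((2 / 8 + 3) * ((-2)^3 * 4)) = -69709739896485 / 75076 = -928522296.03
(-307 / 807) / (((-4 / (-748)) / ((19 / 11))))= -99161 / 807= -122.88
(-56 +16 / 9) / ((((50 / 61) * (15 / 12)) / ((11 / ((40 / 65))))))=-1064206 / 1125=-945.96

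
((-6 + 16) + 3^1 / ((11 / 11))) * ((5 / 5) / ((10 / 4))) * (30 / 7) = 156 / 7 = 22.29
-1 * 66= -66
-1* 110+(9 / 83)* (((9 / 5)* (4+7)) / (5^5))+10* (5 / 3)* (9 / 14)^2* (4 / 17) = -117081132797 / 1080296875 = -108.38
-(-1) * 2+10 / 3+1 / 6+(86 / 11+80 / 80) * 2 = 509 / 22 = 23.14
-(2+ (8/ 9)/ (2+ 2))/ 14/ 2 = -5/ 63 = -0.08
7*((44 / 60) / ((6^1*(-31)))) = -77 / 2790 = -0.03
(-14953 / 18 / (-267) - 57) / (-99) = 258989 / 475794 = 0.54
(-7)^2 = 49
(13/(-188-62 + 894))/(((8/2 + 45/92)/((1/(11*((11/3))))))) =39/349811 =0.00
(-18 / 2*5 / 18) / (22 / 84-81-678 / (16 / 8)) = 105 / 17629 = 0.01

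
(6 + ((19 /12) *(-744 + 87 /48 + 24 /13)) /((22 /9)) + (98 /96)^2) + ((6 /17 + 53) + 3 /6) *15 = 335.30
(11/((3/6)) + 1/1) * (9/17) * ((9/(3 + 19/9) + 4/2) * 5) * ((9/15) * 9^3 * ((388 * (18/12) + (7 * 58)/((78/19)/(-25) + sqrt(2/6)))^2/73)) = 51722830624181010052500 * sqrt(3)/53367419361089 + 89673747966359593493832/53367419361089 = 3358984201.69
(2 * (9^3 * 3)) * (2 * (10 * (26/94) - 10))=-2974320/47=-63283.40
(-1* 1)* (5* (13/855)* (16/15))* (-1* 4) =0.32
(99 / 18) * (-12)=-66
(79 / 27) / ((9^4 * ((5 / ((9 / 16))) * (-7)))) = -79 / 11022480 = -0.00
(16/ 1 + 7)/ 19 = 23/ 19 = 1.21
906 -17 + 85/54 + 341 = 1231.57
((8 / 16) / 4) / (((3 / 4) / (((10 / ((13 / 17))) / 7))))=85 / 273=0.31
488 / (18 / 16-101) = -3904 / 799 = -4.89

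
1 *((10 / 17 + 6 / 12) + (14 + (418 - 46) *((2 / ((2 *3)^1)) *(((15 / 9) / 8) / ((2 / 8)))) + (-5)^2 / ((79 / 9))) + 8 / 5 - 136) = -529021 / 40290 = -13.13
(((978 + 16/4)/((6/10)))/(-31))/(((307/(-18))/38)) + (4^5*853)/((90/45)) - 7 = 4157469373/9517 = 436846.63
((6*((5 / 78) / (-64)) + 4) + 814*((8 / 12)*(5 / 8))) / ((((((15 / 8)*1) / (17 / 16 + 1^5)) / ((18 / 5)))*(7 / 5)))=970.65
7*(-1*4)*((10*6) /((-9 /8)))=4480 /3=1493.33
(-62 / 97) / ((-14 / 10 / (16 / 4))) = 1240 / 679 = 1.83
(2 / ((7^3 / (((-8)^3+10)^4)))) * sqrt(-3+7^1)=740594938.96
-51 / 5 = -10.20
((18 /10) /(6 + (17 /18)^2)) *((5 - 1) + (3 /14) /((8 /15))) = 12393 /10780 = 1.15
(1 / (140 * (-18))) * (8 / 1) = -1 / 315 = -0.00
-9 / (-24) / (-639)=-1 / 1704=-0.00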